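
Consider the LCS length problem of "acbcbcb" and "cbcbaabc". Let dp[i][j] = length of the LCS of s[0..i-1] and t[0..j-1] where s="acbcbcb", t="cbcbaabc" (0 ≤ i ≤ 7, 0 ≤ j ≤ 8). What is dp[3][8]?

2

   ''  c  b  c  b  a  a  b  c
''  0  0  0  0  0  0  0  0  0
 a  0  0  0  0  0  1  1  1  1
 c  0  1  1  1  1  1  1  1  2
 b  0  1  2  2  2  2  2  2  2
 c  0  1  2  3  3  3  3  3  3
 b  0  1  2  3  4  4  4  4  4
 c  0  1  2  3  4  4  4  4  5
 b  0  1  2  3  4  4  4  5  5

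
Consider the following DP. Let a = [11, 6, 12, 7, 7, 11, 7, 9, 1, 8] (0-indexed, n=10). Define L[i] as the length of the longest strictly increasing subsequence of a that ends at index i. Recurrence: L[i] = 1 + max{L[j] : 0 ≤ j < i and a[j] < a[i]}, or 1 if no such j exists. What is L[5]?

   i    0    1    2    3    4    5    6    7    8    9
a[i]   11    6   12    7    7   11    7    9    1    8
L[i]    1    1    2    2    2    3    2    3    1    3

3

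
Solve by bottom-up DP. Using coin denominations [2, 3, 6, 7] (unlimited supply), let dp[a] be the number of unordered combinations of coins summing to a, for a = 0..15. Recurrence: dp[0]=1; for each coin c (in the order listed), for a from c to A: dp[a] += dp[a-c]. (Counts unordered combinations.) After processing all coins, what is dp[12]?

after  coin     0     1     2     3     4     5     6     7     8     9    10    11    12    13    14    15
          2     1     0     1     0     1     0     1     0     1     0     1     0     1     0     1     0
          3     1     0     1     1     1     1     2     1     2     2     2     2     3     2     3     3
          6     1     0     1     1     1     1     3     1     3     3     3     3     6     3     6     6
          7     1     0     1     1     1     1     3     2     3     4     4     4     7     6     8     9

7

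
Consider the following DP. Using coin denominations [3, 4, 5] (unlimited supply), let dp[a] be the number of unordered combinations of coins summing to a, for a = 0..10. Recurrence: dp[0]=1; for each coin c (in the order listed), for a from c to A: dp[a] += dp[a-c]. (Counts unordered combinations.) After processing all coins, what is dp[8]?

2

after  coin     0     1     2     3     4     5     6     7     8     9    10
          3     1     0     0     1     0     0     1     0     0     1     0
          4     1     0     0     1     1     0     1     1     1     1     1
          5     1     0     0     1     1     1     1     1     2     2     2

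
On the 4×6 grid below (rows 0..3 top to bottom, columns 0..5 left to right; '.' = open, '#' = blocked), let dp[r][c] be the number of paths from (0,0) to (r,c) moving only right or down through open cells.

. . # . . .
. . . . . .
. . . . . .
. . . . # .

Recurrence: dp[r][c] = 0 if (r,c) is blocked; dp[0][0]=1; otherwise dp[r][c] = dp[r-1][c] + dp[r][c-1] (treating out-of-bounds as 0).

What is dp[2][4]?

r\c   0   1   2   3   4   5
  0   1   1   0   0   0   0
  1   1   2   2   2   2   2
  2   1   3   5   7   9  11
  3   1   4   9  16   0  11

9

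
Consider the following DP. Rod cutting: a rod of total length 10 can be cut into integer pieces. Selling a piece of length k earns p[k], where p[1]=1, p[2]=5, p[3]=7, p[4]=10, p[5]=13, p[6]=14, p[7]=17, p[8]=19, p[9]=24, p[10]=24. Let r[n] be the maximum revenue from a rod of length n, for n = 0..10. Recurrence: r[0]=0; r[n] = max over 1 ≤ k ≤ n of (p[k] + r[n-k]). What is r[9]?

   n    0    1    2    3    4    5    6    7    8    9   10
r[n]    0    1    5    7   10   13   15   18   20   24   26

24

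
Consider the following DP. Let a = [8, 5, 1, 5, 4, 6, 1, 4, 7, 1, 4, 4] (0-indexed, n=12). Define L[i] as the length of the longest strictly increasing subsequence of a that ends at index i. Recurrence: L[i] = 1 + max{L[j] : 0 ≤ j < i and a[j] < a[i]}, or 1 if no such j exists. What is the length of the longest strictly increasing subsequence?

   i    0    1    2    3    4    5    6    7    8    9   10   11
a[i]    8    5    1    5    4    6    1    4    7    1    4    4
L[i]    1    1    1    2    2    3    1    2    4    1    2    2

4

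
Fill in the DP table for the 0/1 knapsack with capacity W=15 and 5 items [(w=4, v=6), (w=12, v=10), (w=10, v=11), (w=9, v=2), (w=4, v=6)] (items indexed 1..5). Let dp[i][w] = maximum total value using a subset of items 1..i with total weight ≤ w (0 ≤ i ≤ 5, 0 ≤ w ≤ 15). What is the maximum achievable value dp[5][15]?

i\w   0   1   2   3   4   5   6   7   8   9  10  11  12  13  14  15
  0   0   0   0   0   0   0   0   0   0   0   0   0   0   0   0   0
  1   0   0   0   0   6   6   6   6   6   6   6   6   6   6   6   6
  2   0   0   0   0   6   6   6   6   6   6   6   6  10  10  10  10
  3   0   0   0   0   6   6   6   6   6   6  11  11  11  11  17  17
  4   0   0   0   0   6   6   6   6   6   6  11  11  11  11  17  17
  5   0   0   0   0   6   6   6   6  12  12  12  12  12  12  17  17

17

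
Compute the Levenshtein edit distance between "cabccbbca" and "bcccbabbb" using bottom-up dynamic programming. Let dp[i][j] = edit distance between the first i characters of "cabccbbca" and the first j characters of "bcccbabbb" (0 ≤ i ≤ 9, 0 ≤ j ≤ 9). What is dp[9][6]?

4

   ''  b  c  c  c  b  a  b  b  b
''  0  1  2  3  4  5  6  7  8  9
 c  1  1  1  2  3  4  5  6  7  8
 a  2  2  2  2  3  4  4  5  6  7
 b  3  2  3  3  3  3  4  4  5  6
 c  4  3  2  3  3  4  4  5  5  6
 c  5  4  3  2  3  4  5  5  6  6
 b  6  5  4  3  3  3  4  5  5  6
 b  7  6  5  4  4  3  4  4  5  5
 c  8  7  6  5  4  4  4  5  5  6
 a  9  8  7  6  5  5  4  5  6  6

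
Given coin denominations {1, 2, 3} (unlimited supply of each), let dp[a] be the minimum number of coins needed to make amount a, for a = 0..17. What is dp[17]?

6

 a  0  1  2  3  4  5  6  7  8  9 10 11 12 13 14 15 16 17
dp  0  1  1  1  2  2  2  3  3  3  4  4  4  5  5  5  6  6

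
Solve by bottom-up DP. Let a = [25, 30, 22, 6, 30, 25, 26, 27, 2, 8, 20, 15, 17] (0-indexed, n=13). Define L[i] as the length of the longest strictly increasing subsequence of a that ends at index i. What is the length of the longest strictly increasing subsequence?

   i    0    1    2    3    4    5    6    7    8    9   10   11   12
a[i]   25   30   22    6   30   25   26   27    2    8   20   15   17
L[i]    1    2    1    1    2    2    3    4    1    2    3    3    4

4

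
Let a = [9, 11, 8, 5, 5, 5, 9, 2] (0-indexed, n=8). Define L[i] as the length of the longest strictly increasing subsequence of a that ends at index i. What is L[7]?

   i    0    1    2    3    4    5    6    7
a[i]    9   11    8    5    5    5    9    2
L[i]    1    2    1    1    1    1    2    1

1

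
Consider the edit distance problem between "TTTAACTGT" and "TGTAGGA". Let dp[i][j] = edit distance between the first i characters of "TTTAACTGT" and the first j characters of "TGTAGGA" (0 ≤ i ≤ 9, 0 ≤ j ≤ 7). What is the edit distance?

5

   ''  T  G  T  A  G  G  A
''  0  1  2  3  4  5  6  7
 T  1  0  1  2  3  4  5  6
 T  2  1  1  1  2  3  4  5
 T  3  2  2  1  2  3  4  5
 A  4  3  3  2  1  2  3  4
 A  5  4  4  3  2  2  3  3
 C  6  5  5  4  3  3  3  4
 T  7  6  6  5  4  4  4  4
 G  8  7  6  6  5  4  4  5
 T  9  8  7  6  6  5  5  5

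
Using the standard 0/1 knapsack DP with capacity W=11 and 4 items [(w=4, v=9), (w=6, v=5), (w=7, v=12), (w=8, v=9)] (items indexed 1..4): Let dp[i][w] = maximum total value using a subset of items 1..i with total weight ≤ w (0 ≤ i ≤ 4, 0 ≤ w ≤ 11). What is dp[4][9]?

i\w   0   1   2   3   4   5   6   7   8   9  10  11
  0   0   0   0   0   0   0   0   0   0   0   0   0
  1   0   0   0   0   9   9   9   9   9   9   9   9
  2   0   0   0   0   9   9   9   9   9   9  14  14
  3   0   0   0   0   9   9   9  12  12  12  14  21
  4   0   0   0   0   9   9   9  12  12  12  14  21

12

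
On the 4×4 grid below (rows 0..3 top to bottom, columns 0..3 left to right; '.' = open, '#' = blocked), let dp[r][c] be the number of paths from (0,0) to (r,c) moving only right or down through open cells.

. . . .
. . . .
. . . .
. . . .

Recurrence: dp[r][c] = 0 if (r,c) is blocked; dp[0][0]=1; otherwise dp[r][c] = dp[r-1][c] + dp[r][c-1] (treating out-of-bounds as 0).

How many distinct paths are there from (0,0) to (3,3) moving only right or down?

20

r\c   0   1   2   3
  0   1   1   1   1
  1   1   2   3   4
  2   1   3   6  10
  3   1   4  10  20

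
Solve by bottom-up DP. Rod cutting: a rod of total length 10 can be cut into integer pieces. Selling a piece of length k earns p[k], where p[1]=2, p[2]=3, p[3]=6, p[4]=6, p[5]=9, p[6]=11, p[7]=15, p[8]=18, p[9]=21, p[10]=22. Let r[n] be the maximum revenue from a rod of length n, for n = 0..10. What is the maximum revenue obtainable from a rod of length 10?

23

   n    0    1    2    3    4    5    6    7    8    9   10
r[n]    0    2    4    6    8   10   12   15   18   21   23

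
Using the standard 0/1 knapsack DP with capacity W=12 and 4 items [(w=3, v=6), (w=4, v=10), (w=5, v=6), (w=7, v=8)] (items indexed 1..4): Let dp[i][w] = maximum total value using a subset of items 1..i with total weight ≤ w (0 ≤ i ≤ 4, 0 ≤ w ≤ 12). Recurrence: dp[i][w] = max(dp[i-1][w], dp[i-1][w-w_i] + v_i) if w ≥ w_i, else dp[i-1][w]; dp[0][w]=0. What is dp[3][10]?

i\w   0   1   2   3   4   5   6   7   8   9  10  11  12
  0   0   0   0   0   0   0   0   0   0   0   0   0   0
  1   0   0   0   6   6   6   6   6   6   6   6   6   6
  2   0   0   0   6  10  10  10  16  16  16  16  16  16
  3   0   0   0   6  10  10  10  16  16  16  16  16  22
  4   0   0   0   6  10  10  10  16  16  16  16  18  22

16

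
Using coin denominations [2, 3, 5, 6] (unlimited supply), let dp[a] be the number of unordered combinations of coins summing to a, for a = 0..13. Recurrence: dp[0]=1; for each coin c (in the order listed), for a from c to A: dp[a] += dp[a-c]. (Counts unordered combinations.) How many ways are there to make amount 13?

7

after  coin     0     1     2     3     4     5     6     7     8     9    10    11    12    13
          2     1     0     1     0     1     0     1     0     1     0     1     0     1     0
          3     1     0     1     1     1     1     2     1     2     2     2     2     3     2
          5     1     0     1     1     1     2     2     2     3     3     4     4     5     5
          6     1     0     1     1     1     2     3     2     4     4     5     6     8     7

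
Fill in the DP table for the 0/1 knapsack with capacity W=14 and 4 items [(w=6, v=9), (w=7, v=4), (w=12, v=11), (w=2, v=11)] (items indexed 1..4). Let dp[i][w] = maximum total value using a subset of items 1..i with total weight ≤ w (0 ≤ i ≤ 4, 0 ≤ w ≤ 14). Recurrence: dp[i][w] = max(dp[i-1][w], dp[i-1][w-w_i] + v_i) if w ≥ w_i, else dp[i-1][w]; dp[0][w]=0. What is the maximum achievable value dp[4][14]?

22

i\w   0   1   2   3   4   5   6   7   8   9  10  11  12  13  14
  0   0   0   0   0   0   0   0   0   0   0   0   0   0   0   0
  1   0   0   0   0   0   0   9   9   9   9   9   9   9   9   9
  2   0   0   0   0   0   0   9   9   9   9   9   9   9  13  13
  3   0   0   0   0   0   0   9   9   9   9   9   9  11  13  13
  4   0   0  11  11  11  11  11  11  20  20  20  20  20  20  22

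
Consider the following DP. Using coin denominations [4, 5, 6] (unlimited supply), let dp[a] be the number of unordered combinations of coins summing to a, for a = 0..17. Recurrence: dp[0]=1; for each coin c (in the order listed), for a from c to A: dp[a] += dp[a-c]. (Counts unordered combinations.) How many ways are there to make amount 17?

after  coin     0     1     2     3     4     5     6     7     8     9    10    11    12    13    14    15    16    17
          4     1     0     0     0     1     0     0     0     1     0     0     0     1     0     0     0     1     0
          5     1     0     0     0     1     1     0     0     1     1     1     0     1     1     1     1     1     1
          6     1     0     0     0     1     1     1     0     1     1     2     1     2     1     2     2     3     2

2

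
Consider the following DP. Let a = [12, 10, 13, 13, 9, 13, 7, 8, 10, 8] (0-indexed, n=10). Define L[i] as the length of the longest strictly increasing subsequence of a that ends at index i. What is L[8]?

   i    0    1    2    3    4    5    6    7    8    9
a[i]   12   10   13   13    9   13    7    8   10    8
L[i]    1    1    2    2    1    2    1    2    3    2

3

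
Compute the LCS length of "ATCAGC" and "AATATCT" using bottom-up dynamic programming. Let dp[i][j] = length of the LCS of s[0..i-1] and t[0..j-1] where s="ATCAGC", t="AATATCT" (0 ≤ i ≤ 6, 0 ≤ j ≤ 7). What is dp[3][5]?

2

   ''  A  A  T  A  T  C  T
''  0  0  0  0  0  0  0  0
 A  0  1  1  1  1  1  1  1
 T  0  1  1  2  2  2  2  2
 C  0  1  1  2  2  2  3  3
 A  0  1  2  2  3  3  3  3
 G  0  1  2  2  3  3  3  3
 C  0  1  2  2  3  3  4  4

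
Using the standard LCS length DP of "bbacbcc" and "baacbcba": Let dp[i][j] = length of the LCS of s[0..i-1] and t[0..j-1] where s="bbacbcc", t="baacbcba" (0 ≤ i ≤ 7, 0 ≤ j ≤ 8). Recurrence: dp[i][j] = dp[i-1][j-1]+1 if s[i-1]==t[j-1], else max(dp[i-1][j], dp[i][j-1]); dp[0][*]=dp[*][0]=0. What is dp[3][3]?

   ''  b  a  a  c  b  c  b  a
''  0  0  0  0  0  0  0  0  0
 b  0  1  1  1  1  1  1  1  1
 b  0  1  1  1  1  2  2  2  2
 a  0  1  2  2  2  2  2  2  3
 c  0  1  2  2  3  3  3  3  3
 b  0  1  2  2  3  4  4  4  4
 c  0  1  2  2  3  4  5  5  5
 c  0  1  2  2  3  4  5  5  5

2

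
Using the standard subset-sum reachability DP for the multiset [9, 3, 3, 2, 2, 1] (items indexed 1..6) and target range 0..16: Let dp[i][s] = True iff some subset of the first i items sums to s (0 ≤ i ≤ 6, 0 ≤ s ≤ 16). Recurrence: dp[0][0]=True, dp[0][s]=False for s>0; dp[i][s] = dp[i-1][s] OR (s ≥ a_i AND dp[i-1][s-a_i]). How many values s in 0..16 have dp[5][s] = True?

16

i\s   0   1   2   3   4   5   6   7   8   9  10  11  12  13  14  15  16
  0   T   F   F   F   F   F   F   F   F   F   F   F   F   F   F   F   F
  1   T   F   F   F   F   F   F   F   F   T   F   F   F   F   F   F   F
  2   T   F   F   T   F   F   F   F   F   T   F   F   T   F   F   F   F
  3   T   F   F   T   F   F   T   F   F   T   F   F   T   F   F   T   F
  4   T   F   T   T   F   T   T   F   T   T   F   T   T   F   T   T   F
  5   T   F   T   T   T   T   T   T   T   T   T   T   T   T   T   T   T
  6   T   T   T   T   T   T   T   T   T   T   T   T   T   T   T   T   T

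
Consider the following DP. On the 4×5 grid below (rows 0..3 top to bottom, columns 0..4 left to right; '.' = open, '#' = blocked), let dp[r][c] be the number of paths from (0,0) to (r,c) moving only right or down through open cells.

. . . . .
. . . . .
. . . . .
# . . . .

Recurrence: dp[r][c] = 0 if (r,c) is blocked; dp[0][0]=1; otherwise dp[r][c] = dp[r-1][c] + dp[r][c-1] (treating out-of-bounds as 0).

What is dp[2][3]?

r\c   0   1   2   3   4
  0   1   1   1   1   1
  1   1   2   3   4   5
  2   1   3   6  10  15
  3   0   3   9  19  34

10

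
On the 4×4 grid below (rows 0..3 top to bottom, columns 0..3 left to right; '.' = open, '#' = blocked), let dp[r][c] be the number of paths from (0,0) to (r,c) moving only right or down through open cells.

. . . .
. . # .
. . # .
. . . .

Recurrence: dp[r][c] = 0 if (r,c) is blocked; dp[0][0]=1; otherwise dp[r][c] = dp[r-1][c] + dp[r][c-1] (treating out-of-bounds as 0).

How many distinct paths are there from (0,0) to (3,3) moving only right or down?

r\c   0   1   2   3
  0   1   1   1   1
  1   1   2   0   1
  2   1   3   0   1
  3   1   4   4   5

5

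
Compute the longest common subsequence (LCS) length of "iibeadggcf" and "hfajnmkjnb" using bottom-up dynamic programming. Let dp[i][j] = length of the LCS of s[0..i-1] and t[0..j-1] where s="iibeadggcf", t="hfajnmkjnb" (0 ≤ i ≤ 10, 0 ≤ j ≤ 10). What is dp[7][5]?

1

   ''  h  f  a  j  n  m  k  j  n  b
''  0  0  0  0  0  0  0  0  0  0  0
 i  0  0  0  0  0  0  0  0  0  0  0
 i  0  0  0  0  0  0  0  0  0  0  0
 b  0  0  0  0  0  0  0  0  0  0  1
 e  0  0  0  0  0  0  0  0  0  0  1
 a  0  0  0  1  1  1  1  1  1  1  1
 d  0  0  0  1  1  1  1  1  1  1  1
 g  0  0  0  1  1  1  1  1  1  1  1
 g  0  0  0  1  1  1  1  1  1  1  1
 c  0  0  0  1  1  1  1  1  1  1  1
 f  0  0  1  1  1  1  1  1  1  1  1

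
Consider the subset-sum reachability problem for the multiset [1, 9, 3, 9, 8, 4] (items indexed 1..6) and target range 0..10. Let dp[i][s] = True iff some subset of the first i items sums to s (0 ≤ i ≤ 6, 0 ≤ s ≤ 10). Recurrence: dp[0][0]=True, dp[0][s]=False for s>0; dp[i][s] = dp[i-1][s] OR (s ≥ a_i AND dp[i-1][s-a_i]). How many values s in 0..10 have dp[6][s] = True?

9

i\s   0   1   2   3   4   5   6   7   8   9  10
  0   T   F   F   F   F   F   F   F   F   F   F
  1   T   T   F   F   F   F   F   F   F   F   F
  2   T   T   F   F   F   F   F   F   F   T   T
  3   T   T   F   T   T   F   F   F   F   T   T
  4   T   T   F   T   T   F   F   F   F   T   T
  5   T   T   F   T   T   F   F   F   T   T   T
  6   T   T   F   T   T   T   F   T   T   T   T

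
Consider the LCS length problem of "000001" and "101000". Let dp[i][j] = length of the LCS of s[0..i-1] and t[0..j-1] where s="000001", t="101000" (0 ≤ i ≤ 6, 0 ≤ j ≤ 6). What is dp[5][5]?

3

   ''  1  0  1  0  0  0
''  0  0  0  0  0  0  0
 0  0  0  1  1  1  1  1
 0  0  0  1  1  2  2  2
 0  0  0  1  1  2  3  3
 0  0  0  1  1  2  3  4
 0  0  0  1  1  2  3  4
 1  0  1  1  2  2  3  4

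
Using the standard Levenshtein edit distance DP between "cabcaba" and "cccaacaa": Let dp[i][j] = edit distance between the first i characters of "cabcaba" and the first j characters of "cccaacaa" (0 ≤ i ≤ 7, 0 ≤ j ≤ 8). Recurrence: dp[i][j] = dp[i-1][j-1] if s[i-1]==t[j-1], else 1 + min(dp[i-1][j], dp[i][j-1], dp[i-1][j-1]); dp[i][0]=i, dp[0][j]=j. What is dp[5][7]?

3

   ''  c  c  c  a  a  c  a  a
''  0  1  2  3  4  5  6  7  8
 c  1  0  1  2  3  4  5  6  7
 a  2  1  1  2  2  3  4  5  6
 b  3  2  2  2  3  3  4  5  6
 c  4  3  2  2  3  4  3  4  5
 a  5  4  3  3  2  3  4  3  4
 b  6  5  4  4  3  3  4  4  4
 a  7  6  5  5  4  3  4  4  4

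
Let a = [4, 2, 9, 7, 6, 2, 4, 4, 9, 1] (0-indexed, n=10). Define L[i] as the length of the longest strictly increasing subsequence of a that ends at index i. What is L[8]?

   i    0    1    2    3    4    5    6    7    8    9
a[i]    4    2    9    7    6    2    4    4    9    1
L[i]    1    1    2    2    2    1    2    2    3    1

3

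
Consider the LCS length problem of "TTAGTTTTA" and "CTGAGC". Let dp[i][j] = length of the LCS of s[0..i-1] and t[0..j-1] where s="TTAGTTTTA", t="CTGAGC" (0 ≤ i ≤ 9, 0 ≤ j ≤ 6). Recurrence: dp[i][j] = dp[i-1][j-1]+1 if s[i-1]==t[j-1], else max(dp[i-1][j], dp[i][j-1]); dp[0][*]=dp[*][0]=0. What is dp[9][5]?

3

   ''  C  T  G  A  G  C
''  0  0  0  0  0  0  0
 T  0  0  1  1  1  1  1
 T  0  0  1  1  1  1  1
 A  0  0  1  1  2  2  2
 G  0  0  1  2  2  3  3
 T  0  0  1  2  2  3  3
 T  0  0  1  2  2  3  3
 T  0  0  1  2  2  3  3
 T  0  0  1  2  2  3  3
 A  0  0  1  2  3  3  3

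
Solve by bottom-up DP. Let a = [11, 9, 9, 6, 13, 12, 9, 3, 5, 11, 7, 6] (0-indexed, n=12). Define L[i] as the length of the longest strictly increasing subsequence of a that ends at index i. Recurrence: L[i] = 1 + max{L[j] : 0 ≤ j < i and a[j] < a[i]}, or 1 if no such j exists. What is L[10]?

3

   i    0    1    2    3    4    5    6    7    8    9   10   11
a[i]   11    9    9    6   13   12    9    3    5   11    7    6
L[i]    1    1    1    1    2    2    2    1    2    3    3    3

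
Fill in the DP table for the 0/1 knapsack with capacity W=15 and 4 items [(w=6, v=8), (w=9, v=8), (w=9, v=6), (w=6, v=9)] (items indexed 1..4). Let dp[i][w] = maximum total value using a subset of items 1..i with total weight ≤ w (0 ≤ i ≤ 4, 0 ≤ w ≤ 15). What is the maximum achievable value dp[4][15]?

i\w   0   1   2   3   4   5   6   7   8   9  10  11  12  13  14  15
  0   0   0   0   0   0   0   0   0   0   0   0   0   0   0   0   0
  1   0   0   0   0   0   0   8   8   8   8   8   8   8   8   8   8
  2   0   0   0   0   0   0   8   8   8   8   8   8   8   8   8  16
  3   0   0   0   0   0   0   8   8   8   8   8   8   8   8   8  16
  4   0   0   0   0   0   0   9   9   9   9   9   9  17  17  17  17

17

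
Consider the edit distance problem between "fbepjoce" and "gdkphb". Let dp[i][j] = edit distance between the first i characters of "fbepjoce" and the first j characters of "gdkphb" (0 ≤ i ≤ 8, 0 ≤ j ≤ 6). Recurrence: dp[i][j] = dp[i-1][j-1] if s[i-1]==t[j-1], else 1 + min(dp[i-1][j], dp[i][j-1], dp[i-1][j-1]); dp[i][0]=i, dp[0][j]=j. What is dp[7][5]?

6

   ''  g  d  k  p  h  b
''  0  1  2  3  4  5  6
 f  1  1  2  3  4  5  6
 b  2  2  2  3  4  5  5
 e  3  3  3  3  4  5  6
 p  4  4  4  4  3  4  5
 j  5  5  5  5  4  4  5
 o  6  6  6  6  5  5  5
 c  7  7  7  7  6  6  6
 e  8  8  8  8  7  7  7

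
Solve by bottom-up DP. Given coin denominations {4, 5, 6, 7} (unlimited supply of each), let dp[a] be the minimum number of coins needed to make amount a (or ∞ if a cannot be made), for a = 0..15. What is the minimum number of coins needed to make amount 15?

3

 a  0  1  2  3  4  5  6  7  8  9 10 11 12 13 14 15
dp  0  -  -  -  1  1  1  1  2  2  2  2  2  2  2  3
(- denotes ∞ / unreachable)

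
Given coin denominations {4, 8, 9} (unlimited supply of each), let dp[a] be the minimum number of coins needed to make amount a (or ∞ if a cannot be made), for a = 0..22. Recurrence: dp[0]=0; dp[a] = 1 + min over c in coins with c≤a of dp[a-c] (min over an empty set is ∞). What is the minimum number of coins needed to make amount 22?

3

 a  0  1  2  3  4  5  6  7  8  9 10 11 12 13 14 15 16 17 18 19 20 21 22
dp  0  -  -  -  1  -  -  -  1  1  -  -  2  2  -  -  2  2  2  -  3  3  3
(- denotes ∞ / unreachable)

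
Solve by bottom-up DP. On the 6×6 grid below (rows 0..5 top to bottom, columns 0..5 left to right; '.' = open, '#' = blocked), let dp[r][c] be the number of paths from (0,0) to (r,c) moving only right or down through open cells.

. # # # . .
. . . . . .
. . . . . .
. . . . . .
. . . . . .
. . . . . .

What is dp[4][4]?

r\c   0   1   2   3   4   5
  0   1   0   0   0   0   0
  1   1   1   1   1   1   1
  2   1   2   3   4   5   6
  3   1   3   6  10  15  21
  4   1   4  10  20  35  56
  5   1   5  15  35  70 126

35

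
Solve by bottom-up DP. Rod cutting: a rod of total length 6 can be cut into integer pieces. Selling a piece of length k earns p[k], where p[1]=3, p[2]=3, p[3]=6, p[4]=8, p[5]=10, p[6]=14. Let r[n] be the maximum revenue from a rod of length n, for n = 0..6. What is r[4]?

   n    0    1    2    3    4    5    6
r[n]    0    3    6    9   12   15   18

12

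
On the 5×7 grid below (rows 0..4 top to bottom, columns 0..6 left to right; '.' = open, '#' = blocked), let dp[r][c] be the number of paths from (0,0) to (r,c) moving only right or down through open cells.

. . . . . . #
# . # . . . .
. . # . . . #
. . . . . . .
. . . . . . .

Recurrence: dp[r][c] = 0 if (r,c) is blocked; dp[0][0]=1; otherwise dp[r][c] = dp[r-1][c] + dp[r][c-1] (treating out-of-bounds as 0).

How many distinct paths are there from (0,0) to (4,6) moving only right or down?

31

r\c   0   1   2   3   4   5   6
  0   1   1   1   1   1   1   0
  1   0   1   0   1   2   3   3
  2   0   1   0   1   3   6   0
  3   0   1   1   2   5  11  11
  4   0   1   2   4   9  20  31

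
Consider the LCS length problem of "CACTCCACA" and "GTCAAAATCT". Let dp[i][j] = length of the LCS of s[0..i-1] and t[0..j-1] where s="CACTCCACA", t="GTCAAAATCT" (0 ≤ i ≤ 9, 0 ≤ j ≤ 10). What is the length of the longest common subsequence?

4

   ''  G  T  C  A  A  A  A  T  C  T
''  0  0  0  0  0  0  0  0  0  0  0
 C  0  0  0  1  1  1  1  1  1  1  1
 A  0  0  0  1  2  2  2  2  2  2  2
 C  0  0  0  1  2  2  2  2  2  3  3
 T  0  0  1  1  2  2  2  2  3  3  4
 C  0  0  1  2  2  2  2  2  3  4  4
 C  0  0  1  2  2  2  2  2  3  4  4
 A  0  0  1  2  3  3  3  3  3  4  4
 C  0  0  1  2  3  3  3  3  3  4  4
 A  0  0  1  2  3  4  4  4  4  4  4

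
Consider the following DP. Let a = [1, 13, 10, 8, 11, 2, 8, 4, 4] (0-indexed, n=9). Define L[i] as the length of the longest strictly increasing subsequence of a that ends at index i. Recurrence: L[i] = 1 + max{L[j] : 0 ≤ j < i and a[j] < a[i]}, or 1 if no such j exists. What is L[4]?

   i    0    1    2    3    4    5    6    7    8
a[i]    1   13   10    8   11    2    8    4    4
L[i]    1    2    2    2    3    2    3    3    3

3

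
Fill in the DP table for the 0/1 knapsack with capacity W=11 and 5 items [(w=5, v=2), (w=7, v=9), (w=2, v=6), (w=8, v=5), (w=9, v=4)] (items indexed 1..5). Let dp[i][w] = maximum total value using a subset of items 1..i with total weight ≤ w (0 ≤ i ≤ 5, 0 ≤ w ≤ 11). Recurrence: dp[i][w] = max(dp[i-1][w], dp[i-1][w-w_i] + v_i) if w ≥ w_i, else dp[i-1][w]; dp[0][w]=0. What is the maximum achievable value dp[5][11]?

15

i\w   0   1   2   3   4   5   6   7   8   9  10  11
  0   0   0   0   0   0   0   0   0   0   0   0   0
  1   0   0   0   0   0   2   2   2   2   2   2   2
  2   0   0   0   0   0   2   2   9   9   9   9   9
  3   0   0   6   6   6   6   6   9   9  15  15  15
  4   0   0   6   6   6   6   6   9   9  15  15  15
  5   0   0   6   6   6   6   6   9   9  15  15  15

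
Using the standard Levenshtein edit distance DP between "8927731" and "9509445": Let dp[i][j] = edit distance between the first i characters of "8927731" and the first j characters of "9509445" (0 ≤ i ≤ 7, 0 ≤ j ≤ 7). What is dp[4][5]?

5

   ''  9  5  0  9  4  4  5
''  0  1  2  3  4  5  6  7
 8  1  1  2  3  4  5  6  7
 9  2  1  2  3  3  4  5  6
 2  3  2  2  3  4  4  5  6
 7  4  3  3  3  4  5  5  6
 7  5  4  4  4  4  5  6  6
 3  6  5  5  5  5  5  6  7
 1  7  6  6  6  6  6  6  7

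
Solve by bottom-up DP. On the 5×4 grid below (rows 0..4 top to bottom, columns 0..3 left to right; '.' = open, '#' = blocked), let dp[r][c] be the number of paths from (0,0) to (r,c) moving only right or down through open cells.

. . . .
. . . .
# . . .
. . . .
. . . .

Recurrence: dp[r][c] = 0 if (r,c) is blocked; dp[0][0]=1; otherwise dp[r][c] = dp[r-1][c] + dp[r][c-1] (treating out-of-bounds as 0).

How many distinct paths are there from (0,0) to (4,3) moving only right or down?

r\c   0   1   2   3
  0   1   1   1   1
  1   1   2   3   4
  2   0   2   5   9
  3   0   2   7  16
  4   0   2   9  25

25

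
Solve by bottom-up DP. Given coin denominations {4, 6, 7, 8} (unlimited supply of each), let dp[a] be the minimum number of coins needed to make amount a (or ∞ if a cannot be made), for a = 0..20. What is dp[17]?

3

 a  0  1  2  3  4  5  6  7  8  9 10 11 12 13 14 15 16 17 18 19 20
dp  0  -  -  -  1  -  1  1  1  -  2  2  2  2  2  2  2  3  3  3  3
(- denotes ∞ / unreachable)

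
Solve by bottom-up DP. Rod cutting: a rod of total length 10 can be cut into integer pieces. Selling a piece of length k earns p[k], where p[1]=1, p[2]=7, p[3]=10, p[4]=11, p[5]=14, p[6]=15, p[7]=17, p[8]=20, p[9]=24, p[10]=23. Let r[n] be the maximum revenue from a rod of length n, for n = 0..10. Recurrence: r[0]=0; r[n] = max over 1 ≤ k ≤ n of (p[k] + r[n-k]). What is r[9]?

   n    0    1    2    3    4    5    6    7    8    9   10
r[n]    0    1    7   10   14   17   21   24   28   31   35

31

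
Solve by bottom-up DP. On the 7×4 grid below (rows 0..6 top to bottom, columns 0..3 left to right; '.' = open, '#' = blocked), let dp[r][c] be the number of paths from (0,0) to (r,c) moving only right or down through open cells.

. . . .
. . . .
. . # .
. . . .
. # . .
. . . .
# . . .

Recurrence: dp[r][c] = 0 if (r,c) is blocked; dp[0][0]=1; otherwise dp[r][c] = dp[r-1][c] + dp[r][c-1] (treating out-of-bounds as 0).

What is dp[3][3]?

r\c   0   1   2   3
  0   1   1   1   1
  1   1   2   3   4
  2   1   3   0   4
  3   1   4   4   8
  4   1   0   4  12
  5   1   1   5  17
  6   0   1   6  23

8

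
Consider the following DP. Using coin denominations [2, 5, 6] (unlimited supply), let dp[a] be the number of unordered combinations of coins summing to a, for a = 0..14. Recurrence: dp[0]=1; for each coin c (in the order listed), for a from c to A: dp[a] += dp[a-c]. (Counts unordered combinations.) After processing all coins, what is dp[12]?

4

after  coin     0     1     2     3     4     5     6     7     8     9    10    11    12    13    14
          2     1     0     1     0     1     0     1     0     1     0     1     0     1     0     1
          5     1     0     1     0     1     1     1     1     1     1     2     1     2     1     2
          6     1     0     1     0     1     1     2     1     2     1     3     2     4     2     4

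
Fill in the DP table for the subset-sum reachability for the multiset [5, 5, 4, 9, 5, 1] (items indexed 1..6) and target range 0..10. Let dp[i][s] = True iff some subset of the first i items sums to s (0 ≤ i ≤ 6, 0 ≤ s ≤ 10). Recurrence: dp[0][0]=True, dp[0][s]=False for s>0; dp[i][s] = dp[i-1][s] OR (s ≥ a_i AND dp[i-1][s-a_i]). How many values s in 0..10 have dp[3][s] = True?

i\s   0   1   2   3   4   5   6   7   8   9  10
  0   T   F   F   F   F   F   F   F   F   F   F
  1   T   F   F   F   F   T   F   F   F   F   F
  2   T   F   F   F   F   T   F   F   F   F   T
  3   T   F   F   F   T   T   F   F   F   T   T
  4   T   F   F   F   T   T   F   F   F   T   T
  5   T   F   F   F   T   T   F   F   F   T   T
  6   T   T   F   F   T   T   T   F   F   T   T

5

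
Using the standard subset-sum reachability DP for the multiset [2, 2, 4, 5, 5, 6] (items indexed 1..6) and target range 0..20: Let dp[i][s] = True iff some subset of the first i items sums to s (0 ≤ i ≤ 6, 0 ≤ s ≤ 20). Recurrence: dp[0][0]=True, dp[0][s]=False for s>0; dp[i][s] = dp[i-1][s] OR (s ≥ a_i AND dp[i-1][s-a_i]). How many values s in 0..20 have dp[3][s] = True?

5

i\s   0   1   2   3   4   5   6   7   8   9  10  11  12  13  14  15  16  17  18  19  20
  0   T   F   F   F   F   F   F   F   F   F   F   F   F   F   F   F   F   F   F   F   F
  1   T   F   T   F   F   F   F   F   F   F   F   F   F   F   F   F   F   F   F   F   F
  2   T   F   T   F   T   F   F   F   F   F   F   F   F   F   F   F   F   F   F   F   F
  3   T   F   T   F   T   F   T   F   T   F   F   F   F   F   F   F   F   F   F   F   F
  4   T   F   T   F   T   T   T   T   T   T   F   T   F   T   F   F   F   F   F   F   F
  5   T   F   T   F   T   T   T   T   T   T   T   T   T   T   T   F   T   F   T   F   F
  6   T   F   T   F   T   T   T   T   T   T   T   T   T   T   T   T   T   T   T   T   T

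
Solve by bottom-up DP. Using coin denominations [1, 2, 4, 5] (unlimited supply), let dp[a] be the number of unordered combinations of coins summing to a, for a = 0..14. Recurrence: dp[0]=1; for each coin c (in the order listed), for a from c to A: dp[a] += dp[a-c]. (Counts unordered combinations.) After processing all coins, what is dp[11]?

19

after  coin     0     1     2     3     4     5     6     7     8     9    10    11    12    13    14
          1     1     1     1     1     1     1     1     1     1     1     1     1     1     1     1
          2     1     1     2     2     3     3     4     4     5     5     6     6     7     7     8
          4     1     1     2     2     4     4     6     6     9     9    12    12    16    16    20
          5     1     1     2     2     4     5     7     8    11    13    17    19    24    27    33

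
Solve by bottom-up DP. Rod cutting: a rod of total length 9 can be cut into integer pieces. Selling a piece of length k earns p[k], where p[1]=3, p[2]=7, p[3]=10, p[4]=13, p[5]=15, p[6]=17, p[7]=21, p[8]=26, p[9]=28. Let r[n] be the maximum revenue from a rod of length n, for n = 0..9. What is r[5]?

   n    0    1    2    3    4    5    6    7    8    9
r[n]    0    3    7   10   14   17   21   24   28   31

17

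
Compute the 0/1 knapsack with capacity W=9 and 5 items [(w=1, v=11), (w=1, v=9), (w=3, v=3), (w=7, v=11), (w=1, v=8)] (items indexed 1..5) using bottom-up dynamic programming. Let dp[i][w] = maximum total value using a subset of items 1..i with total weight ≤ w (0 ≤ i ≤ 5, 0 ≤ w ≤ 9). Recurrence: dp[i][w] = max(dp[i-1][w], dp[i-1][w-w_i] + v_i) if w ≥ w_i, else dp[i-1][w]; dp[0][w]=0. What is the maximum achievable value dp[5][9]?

i\w   0   1   2   3   4   5   6   7   8   9
  0   0   0   0   0   0   0   0   0   0   0
  1   0  11  11  11  11  11  11  11  11  11
  2   0  11  20  20  20  20  20  20  20  20
  3   0  11  20  20  20  23  23  23  23  23
  4   0  11  20  20  20  23  23  23  23  31
  5   0  11  20  28  28  28  31  31  31  31

31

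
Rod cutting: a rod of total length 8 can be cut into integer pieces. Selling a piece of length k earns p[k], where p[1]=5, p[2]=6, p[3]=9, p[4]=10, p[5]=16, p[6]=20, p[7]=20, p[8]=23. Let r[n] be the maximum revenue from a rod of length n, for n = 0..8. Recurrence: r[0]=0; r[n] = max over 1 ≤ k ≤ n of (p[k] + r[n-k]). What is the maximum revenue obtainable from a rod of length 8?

   n    0    1    2    3    4    5    6    7    8
r[n]    0    5   10   15   20   25   30   35   40

40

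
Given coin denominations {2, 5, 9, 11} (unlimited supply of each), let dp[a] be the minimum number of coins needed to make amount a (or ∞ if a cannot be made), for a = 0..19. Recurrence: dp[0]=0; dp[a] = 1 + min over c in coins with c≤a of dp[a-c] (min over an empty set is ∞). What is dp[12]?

 a  0  1  2  3  4  5  6  7  8  9 10 11 12 13 14 15 16 17 18 19
dp  0  -  1  -  2  1  3  2  4  1  2  1  3  2  2  3  2  4  2  3
(- denotes ∞ / unreachable)

3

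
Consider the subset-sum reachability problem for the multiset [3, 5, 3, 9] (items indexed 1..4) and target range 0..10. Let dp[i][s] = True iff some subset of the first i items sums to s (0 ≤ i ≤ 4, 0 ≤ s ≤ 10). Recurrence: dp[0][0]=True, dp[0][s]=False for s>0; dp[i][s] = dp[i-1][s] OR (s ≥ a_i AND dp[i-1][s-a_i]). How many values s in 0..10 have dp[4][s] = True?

6

i\s   0   1   2   3   4   5   6   7   8   9  10
  0   T   F   F   F   F   F   F   F   F   F   F
  1   T   F   F   T   F   F   F   F   F   F   F
  2   T   F   F   T   F   T   F   F   T   F   F
  3   T   F   F   T   F   T   T   F   T   F   F
  4   T   F   F   T   F   T   T   F   T   T   F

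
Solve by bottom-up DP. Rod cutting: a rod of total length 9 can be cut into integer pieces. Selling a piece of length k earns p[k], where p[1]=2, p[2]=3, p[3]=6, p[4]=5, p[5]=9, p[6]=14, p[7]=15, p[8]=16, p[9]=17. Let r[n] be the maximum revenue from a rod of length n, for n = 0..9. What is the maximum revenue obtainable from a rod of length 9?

   n    0    1    2    3    4    5    6    7    8    9
r[n]    0    2    4    6    8   10   14   16   18   20

20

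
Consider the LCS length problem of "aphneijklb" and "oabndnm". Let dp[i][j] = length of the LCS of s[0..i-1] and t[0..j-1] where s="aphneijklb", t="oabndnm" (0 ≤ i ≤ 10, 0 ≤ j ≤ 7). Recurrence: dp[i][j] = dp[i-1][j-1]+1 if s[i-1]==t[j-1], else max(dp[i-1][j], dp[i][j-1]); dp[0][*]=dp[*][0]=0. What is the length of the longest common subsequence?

2

   ''  o  a  b  n  d  n  m
''  0  0  0  0  0  0  0  0
 a  0  0  1  1  1  1  1  1
 p  0  0  1  1  1  1  1  1
 h  0  0  1  1  1  1  1  1
 n  0  0  1  1  2  2  2  2
 e  0  0  1  1  2  2  2  2
 i  0  0  1  1  2  2  2  2
 j  0  0  1  1  2  2  2  2
 k  0  0  1  1  2  2  2  2
 l  0  0  1  1  2  2  2  2
 b  0  0  1  2  2  2  2  2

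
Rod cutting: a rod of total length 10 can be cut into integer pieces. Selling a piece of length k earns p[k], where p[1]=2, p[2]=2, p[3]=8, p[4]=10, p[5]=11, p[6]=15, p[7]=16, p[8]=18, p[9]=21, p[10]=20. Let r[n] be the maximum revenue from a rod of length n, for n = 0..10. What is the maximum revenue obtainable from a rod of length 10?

   n    0    1    2    3    4    5    6    7    8    9   10
r[n]    0    2    4    8   10   12   16   18   20   24   26

26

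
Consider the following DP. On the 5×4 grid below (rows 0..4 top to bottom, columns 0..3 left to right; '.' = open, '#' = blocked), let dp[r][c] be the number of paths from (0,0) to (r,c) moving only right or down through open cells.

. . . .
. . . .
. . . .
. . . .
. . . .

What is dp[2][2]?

6

r\c   0   1   2   3
  0   1   1   1   1
  1   1   2   3   4
  2   1   3   6  10
  3   1   4  10  20
  4   1   5  15  35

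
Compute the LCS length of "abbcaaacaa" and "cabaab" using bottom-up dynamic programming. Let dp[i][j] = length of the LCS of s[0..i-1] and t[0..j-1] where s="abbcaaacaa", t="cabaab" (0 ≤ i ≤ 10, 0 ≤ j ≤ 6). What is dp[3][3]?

2

   ''  c  a  b  a  a  b
''  0  0  0  0  0  0  0
 a  0  0  1  1  1  1  1
 b  0  0  1  2  2  2  2
 b  0  0  1  2  2  2  3
 c  0  1  1  2  2  2  3
 a  0  1  2  2  3  3  3
 a  0  1  2  2  3  4  4
 a  0  1  2  2  3  4  4
 c  0  1  2  2  3  4  4
 a  0  1  2  2  3  4  4
 a  0  1  2  2  3  4  4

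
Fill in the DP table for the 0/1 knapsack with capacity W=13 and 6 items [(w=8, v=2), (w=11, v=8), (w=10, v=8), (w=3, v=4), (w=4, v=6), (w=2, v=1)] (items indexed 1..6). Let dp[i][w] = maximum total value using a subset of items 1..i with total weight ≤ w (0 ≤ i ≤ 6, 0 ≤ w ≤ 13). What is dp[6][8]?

10

i\w   0   1   2   3   4   5   6   7   8   9  10  11  12  13
  0   0   0   0   0   0   0   0   0   0   0   0   0   0   0
  1   0   0   0   0   0   0   0   0   2   2   2   2   2   2
  2   0   0   0   0   0   0   0   0   2   2   2   8   8   8
  3   0   0   0   0   0   0   0   0   2   2   8   8   8   8
  4   0   0   0   4   4   4   4   4   4   4   8   8   8  12
  5   0   0   0   4   6   6   6  10  10  10  10  10  10  12
  6   0   0   1   4   6   6   7  10  10  11  11  11  11  12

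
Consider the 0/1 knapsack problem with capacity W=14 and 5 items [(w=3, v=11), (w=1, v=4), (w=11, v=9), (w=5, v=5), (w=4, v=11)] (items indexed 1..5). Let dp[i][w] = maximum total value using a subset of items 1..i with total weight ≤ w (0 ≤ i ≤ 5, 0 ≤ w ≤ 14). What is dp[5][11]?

i\w   0   1   2   3   4   5   6   7   8   9  10  11  12  13  14
  0   0   0   0   0   0   0   0   0   0   0   0   0   0   0   0
  1   0   0   0  11  11  11  11  11  11  11  11  11  11  11  11
  2   0   4   4  11  15  15  15  15  15  15  15  15  15  15  15
  3   0   4   4  11  15  15  15  15  15  15  15  15  15  15  20
  4   0   4   4  11  15  15  15  15  16  20  20  20  20  20  20
  5   0   4   4  11  15  15  15  22  26  26  26  26  27  31  31

26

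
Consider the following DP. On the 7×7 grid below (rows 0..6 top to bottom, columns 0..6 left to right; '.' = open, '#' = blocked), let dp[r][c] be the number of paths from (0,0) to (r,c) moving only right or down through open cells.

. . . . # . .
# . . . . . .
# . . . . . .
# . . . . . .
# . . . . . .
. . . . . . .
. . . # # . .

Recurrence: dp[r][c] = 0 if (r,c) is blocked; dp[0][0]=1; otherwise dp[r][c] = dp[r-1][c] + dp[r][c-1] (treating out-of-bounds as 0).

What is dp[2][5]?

12

r\c   0   1   2   3   4   5   6
  0   1   1   1   1   0   0   0
  1   0   1   2   3   3   3   3
  2   0   1   3   6   9  12  15
  3   0   1   4  10  19  31  46
  4   0   1   5  15  34  65 111
  5   0   1   6  21  55 120 231
  6   0   1   7   0   0 120 351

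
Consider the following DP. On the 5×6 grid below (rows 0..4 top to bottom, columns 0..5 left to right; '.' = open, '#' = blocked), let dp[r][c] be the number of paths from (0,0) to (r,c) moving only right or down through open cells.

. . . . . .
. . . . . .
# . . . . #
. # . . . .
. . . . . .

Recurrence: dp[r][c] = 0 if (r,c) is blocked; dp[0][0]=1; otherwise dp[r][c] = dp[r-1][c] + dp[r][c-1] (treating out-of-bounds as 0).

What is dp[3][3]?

r\c   0   1   2   3   4   5
  0   1   1   1   1   1   1
  1   1   2   3   4   5   6
  2   0   2   5   9  14   0
  3   0   0   5  14  28  28
  4   0   0   5  19  47  75

14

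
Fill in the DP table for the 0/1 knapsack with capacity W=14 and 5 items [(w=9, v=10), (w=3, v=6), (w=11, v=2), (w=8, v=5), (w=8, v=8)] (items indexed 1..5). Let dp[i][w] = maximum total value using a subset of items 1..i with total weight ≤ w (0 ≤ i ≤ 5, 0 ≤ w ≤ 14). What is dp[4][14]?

16

i\w   0   1   2   3   4   5   6   7   8   9  10  11  12  13  14
  0   0   0   0   0   0   0   0   0   0   0   0   0   0   0   0
  1   0   0   0   0   0   0   0   0   0  10  10  10  10  10  10
  2   0   0   0   6   6   6   6   6   6  10  10  10  16  16  16
  3   0   0   0   6   6   6   6   6   6  10  10  10  16  16  16
  4   0   0   0   6   6   6   6   6   6  10  10  11  16  16  16
  5   0   0   0   6   6   6   6   6   8  10  10  14  16  16  16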